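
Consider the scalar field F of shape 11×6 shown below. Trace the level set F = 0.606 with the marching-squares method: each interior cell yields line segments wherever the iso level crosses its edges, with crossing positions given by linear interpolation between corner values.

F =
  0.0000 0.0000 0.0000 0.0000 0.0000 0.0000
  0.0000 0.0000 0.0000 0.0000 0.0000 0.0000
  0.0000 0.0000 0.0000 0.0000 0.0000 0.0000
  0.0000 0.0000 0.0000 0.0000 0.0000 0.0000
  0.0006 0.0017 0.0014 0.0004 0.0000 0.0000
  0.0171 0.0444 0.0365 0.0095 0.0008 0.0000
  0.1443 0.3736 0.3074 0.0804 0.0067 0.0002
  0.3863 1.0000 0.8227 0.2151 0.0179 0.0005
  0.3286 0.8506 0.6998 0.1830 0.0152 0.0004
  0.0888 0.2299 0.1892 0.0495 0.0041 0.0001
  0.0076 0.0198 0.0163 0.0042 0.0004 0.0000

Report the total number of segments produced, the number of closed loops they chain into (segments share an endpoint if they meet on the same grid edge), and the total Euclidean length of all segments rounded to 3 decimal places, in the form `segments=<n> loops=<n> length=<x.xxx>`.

cell (6,0): code 0100 → (6.371,1.000)–(7.000,0.358)
cell (6,1): code 1100 → (6.579,2.000)–(6.371,1.000)
cell (6,2): code 1000 → (7.000,2.357)–(6.579,2.000)
cell (7,0): code 0110 → (7.000,0.358)–(8.000,0.531)
cell (7,2): code 1001 → (8.000,2.182)–(7.000,2.357)
cell (8,0): code 0010 → (8.000,0.531)–(8.394,1.000)
cell (8,1): code 0011 → (8.394,1.000)–(8.184,2.000)
cell (8,2): code 0001 → (8.184,2.000)–(8.000,2.182)
total: 8 segments, chained into 1 closed loop(s), length Σ = 6.394220

segments=8 loops=1 length=6.394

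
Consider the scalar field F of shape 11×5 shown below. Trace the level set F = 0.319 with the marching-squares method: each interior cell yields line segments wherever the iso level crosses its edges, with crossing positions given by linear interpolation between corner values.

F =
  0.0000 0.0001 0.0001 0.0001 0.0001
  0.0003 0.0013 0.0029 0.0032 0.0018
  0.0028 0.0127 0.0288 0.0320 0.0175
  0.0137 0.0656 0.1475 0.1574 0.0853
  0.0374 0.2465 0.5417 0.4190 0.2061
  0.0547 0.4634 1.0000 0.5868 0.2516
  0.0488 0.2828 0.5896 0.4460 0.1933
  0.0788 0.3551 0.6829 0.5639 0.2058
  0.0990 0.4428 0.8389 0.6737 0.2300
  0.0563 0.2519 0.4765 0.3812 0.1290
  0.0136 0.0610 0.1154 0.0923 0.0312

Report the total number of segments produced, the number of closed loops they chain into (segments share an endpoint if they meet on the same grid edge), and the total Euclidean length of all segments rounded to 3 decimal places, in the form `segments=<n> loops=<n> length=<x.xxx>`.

cell (3,1): code 0100 → (3.435,2.000)–(4.000,1.246)
cell (3,2): code 1100 → (3.618,3.000)–(3.435,2.000)
cell (3,3): code 1000 → (4.000,3.470)–(3.618,3.000)
cell (4,0): code 0100 → (4.334,1.000)–(5.000,0.647)
cell (4,1): code 1110 → (4.000,1.246)–(4.334,1.000)
cell (4,3): code 1001 → (5.000,3.799)–(4.000,3.470)
cell (5,0): code 0010 → (5.000,0.647)–(5.800,1.000)
cell (5,1): code 0111 → (5.800,1.000)–(6.000,1.118)
cell (5,3): code 1001 → (6.000,3.503)–(5.000,3.799)
cell (6,0): code 0100 → (6.501,1.000)–(7.000,0.869)
cell (6,1): code 1110 → (6.000,1.118)–(6.501,1.000)
cell (6,3): code 1001 → (7.000,3.684)–(6.000,3.503)
cell (7,0): code 0110 → (7.000,0.869)–(8.000,0.640)
cell (7,3): code 1001 → (8.000,3.799)–(7.000,3.684)
cell (8,0): code 0010 → (8.000,0.640)–(8.649,1.000)
cell (8,1): code 0111 → (8.649,1.000)–(9.000,1.299)
cell (8,3): code 1001 → (9.000,3.247)–(8.000,3.799)
cell (9,1): code 0010 → (9.000,1.299)–(9.436,2.000)
cell (9,2): code 0011 → (9.436,2.000)–(9.215,3.000)
cell (9,3): code 0001 → (9.215,3.000)–(9.000,3.247)
total: 20 segments, chained into 1 closed loop(s), length Σ = 15.538097

segments=20 loops=1 length=15.538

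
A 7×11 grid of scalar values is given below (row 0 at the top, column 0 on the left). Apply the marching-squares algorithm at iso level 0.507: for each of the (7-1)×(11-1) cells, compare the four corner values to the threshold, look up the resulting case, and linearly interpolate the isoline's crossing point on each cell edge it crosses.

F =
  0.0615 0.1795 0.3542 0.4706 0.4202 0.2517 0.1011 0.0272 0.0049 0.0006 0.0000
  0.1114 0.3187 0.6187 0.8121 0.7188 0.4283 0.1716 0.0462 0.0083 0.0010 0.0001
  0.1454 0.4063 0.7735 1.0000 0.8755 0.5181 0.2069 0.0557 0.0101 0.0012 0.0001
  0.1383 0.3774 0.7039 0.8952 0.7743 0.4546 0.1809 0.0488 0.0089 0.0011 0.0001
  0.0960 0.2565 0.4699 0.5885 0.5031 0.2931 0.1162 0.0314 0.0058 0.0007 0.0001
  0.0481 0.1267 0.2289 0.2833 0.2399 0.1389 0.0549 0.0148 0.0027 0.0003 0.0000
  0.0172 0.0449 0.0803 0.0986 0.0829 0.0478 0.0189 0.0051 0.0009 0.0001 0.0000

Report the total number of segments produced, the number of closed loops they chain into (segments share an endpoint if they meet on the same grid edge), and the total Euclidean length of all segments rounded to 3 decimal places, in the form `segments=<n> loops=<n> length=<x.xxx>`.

cell (0,1): code 0100 → (0.578,2.000)–(1.000,1.628)
cell (0,2): code 1100 → (0.107,3.000)–(0.578,2.000)
cell (0,3): code 1100 → (0.291,4.000)–(0.107,3.000)
cell (0,4): code 1000 → (1.000,4.729)–(0.291,4.000)
cell (1,1): code 0110 → (1.000,1.628)–(2.000,1.274)
cell (1,4): code 1101 → (1.876,5.000)–(1.000,4.729)
cell (1,5): code 1000 → (2.000,5.036)–(1.876,5.000)
cell (2,1): code 0110 → (2.000,1.274)–(3.000,1.397)
cell (2,4): code 1011 → (3.000,4.836)–(2.175,5.000)
cell (2,5): code 0001 → (2.175,5.000)–(2.000,5.036)
cell (3,1): code 0010 → (3.000,1.397)–(3.841,2.000)
cell (3,2): code 0111 → (3.841,2.000)–(4.000,2.313)
cell (3,3): code 1011 → (4.000,3.954)–(3.986,4.000)
cell (3,4): code 0001 → (3.986,4.000)–(3.000,4.836)
cell (4,2): code 0010 → (4.000,2.313)–(4.267,3.000)
cell (4,3): code 0001 → (4.267,3.000)–(4.000,3.954)
total: 16 segments, chained into 1 closed loop(s), length Σ = 12.290759

segments=16 loops=1 length=12.291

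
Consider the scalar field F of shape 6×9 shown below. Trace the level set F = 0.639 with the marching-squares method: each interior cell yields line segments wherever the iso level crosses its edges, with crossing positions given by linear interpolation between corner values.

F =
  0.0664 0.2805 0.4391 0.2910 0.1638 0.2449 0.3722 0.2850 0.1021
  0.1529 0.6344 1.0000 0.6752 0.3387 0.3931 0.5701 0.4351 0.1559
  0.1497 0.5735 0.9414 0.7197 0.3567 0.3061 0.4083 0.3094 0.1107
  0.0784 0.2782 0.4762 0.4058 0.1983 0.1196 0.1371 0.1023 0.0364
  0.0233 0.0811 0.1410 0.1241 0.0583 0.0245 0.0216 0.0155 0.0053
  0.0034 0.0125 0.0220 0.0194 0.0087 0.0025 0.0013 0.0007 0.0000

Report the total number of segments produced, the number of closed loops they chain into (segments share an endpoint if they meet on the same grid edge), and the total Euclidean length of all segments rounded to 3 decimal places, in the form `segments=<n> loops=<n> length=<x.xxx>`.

segments=8 loops=1 length=6.945

cell (0,1): code 0100 → (0.356,2.000)–(1.000,1.013)
cell (0,2): code 1100 → (0.906,3.000)–(0.356,2.000)
cell (0,3): code 1000 → (1.000,3.108)–(0.906,3.000)
cell (1,1): code 0110 → (1.000,1.013)–(2.000,1.178)
cell (1,3): code 1001 → (2.000,3.222)–(1.000,3.108)
cell (2,1): code 0010 → (2.000,1.178)–(2.650,2.000)
cell (2,2): code 0011 → (2.650,2.000)–(2.257,3.000)
cell (2,3): code 0001 → (2.257,3.000)–(2.000,3.222)
total: 8 segments, chained into 1 closed loop(s), length Σ = 6.945048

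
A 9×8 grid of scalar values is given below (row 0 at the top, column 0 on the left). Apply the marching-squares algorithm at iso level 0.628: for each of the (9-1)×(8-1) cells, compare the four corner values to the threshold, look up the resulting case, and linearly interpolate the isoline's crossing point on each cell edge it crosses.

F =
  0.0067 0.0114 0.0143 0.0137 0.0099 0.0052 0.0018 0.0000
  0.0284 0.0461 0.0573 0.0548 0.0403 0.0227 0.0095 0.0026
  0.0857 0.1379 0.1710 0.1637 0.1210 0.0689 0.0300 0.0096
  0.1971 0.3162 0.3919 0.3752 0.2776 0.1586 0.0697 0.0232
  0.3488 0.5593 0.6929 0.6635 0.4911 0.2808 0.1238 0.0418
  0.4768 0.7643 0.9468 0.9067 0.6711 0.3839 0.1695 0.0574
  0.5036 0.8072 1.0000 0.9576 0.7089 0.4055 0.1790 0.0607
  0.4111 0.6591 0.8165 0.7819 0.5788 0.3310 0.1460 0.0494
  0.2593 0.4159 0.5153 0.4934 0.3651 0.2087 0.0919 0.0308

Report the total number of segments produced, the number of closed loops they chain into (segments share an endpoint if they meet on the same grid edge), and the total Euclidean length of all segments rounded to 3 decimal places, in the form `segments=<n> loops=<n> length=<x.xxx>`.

cell (3,1): code 0100 → (3.784,2.000)–(4.000,1.514)
cell (3,2): code 1100 → (3.877,3.000)–(3.784,2.000)
cell (3,3): code 1000 → (4.000,3.206)–(3.877,3.000)
cell (4,0): code 0100 → (4.335,1.000)–(5.000,0.526)
cell (4,1): code 1110 → (4.000,1.514)–(4.335,1.000)
cell (4,3): code 1101 → (4.761,4.000)–(4.000,3.206)
cell (4,4): code 1000 → (5.000,4.150)–(4.761,4.000)
cell (5,0): code 0110 → (5.000,0.526)–(6.000,0.410)
cell (5,4): code 1001 → (6.000,4.267)–(5.000,4.150)
cell (6,0): code 0110 → (6.000,0.410)–(7.000,0.875)
cell (6,3): code 1011 → (7.000,3.758)–(6.622,4.000)
cell (6,4): code 0001 → (6.622,4.000)–(6.000,4.267)
cell (7,0): code 0010 → (7.000,0.875)–(7.128,1.000)
cell (7,1): code 0011 → (7.128,1.000)–(7.626,2.000)
cell (7,2): code 0011 → (7.626,2.000)–(7.533,3.000)
cell (7,3): code 0001 → (7.533,3.000)–(7.000,3.758)
total: 16 segments, chained into 1 closed loop(s), length Σ = 12.057311

segments=16 loops=1 length=12.057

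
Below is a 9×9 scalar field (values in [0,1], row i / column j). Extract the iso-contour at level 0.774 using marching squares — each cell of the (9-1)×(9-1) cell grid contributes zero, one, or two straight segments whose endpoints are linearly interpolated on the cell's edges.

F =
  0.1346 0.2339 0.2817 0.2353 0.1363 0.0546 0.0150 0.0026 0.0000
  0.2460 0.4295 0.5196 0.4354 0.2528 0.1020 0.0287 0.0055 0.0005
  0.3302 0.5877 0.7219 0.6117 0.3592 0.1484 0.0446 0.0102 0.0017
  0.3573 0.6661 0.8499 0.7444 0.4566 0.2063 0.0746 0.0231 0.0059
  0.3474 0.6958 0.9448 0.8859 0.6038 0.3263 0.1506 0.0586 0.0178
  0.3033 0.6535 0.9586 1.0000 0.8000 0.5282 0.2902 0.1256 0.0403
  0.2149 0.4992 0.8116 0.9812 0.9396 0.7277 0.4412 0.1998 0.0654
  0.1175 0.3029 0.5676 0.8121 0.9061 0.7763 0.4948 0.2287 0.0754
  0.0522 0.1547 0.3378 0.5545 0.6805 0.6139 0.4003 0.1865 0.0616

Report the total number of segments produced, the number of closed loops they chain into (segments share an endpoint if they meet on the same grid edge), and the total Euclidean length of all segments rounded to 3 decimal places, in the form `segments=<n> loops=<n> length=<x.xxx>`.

segments=18 loops=1 length=13.364

cell (2,1): code 0100 → (2.407,2.000)–(3.000,1.587)
cell (2,2): code 1000 → (3.000,2.719)–(2.407,2.000)
cell (3,1): code 0110 → (3.000,1.587)–(4.000,1.314)
cell (3,2): code 1101 → (3.209,3.000)–(3.000,2.719)
cell (3,3): code 1000 → (4.000,3.397)–(3.209,3.000)
cell (4,1): code 0110 → (4.000,1.314)–(5.000,1.395)
cell (4,3): code 1101 → (4.867,4.000)–(4.000,3.397)
cell (4,4): code 1000 → (5.000,4.096)–(4.867,4.000)
cell (5,1): code 0110 → (5.000,1.395)–(6.000,1.880)
cell (5,4): code 1001 → (6.000,4.782)–(5.000,4.096)
cell (6,1): code 0010 → (6.000,1.880)–(6.154,2.000)
cell (6,2): code 0111 → (6.154,2.000)–(7.000,2.844)
cell (6,4): code 1101 → (6.953,5.000)–(6.000,4.782)
cell (6,5): code 1000 → (7.000,5.008)–(6.953,5.000)
cell (7,2): code 0010 → (7.000,2.844)–(7.148,3.000)
cell (7,3): code 0011 → (7.148,3.000)–(7.586,4.000)
cell (7,4): code 0011 → (7.586,4.000)–(7.014,5.000)
cell (7,5): code 0001 → (7.014,5.000)–(7.000,5.008)
total: 18 segments, chained into 1 closed loop(s), length Σ = 13.363938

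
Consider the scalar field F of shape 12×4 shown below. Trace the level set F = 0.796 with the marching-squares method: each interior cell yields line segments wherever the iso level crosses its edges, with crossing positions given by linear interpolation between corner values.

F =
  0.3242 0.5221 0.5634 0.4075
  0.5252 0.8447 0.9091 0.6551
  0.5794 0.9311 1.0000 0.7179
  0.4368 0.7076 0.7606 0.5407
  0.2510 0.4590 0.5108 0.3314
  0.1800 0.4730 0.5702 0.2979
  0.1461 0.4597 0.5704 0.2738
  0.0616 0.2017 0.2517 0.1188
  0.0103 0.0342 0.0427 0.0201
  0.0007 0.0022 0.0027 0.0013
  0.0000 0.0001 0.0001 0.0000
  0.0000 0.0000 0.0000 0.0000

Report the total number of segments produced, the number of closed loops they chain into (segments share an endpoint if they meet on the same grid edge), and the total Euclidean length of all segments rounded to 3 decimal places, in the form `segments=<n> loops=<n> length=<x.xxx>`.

segments=8 loops=1 length=6.711

cell (0,0): code 0100 → (0.849,1.000)–(1.000,0.848)
cell (0,1): code 1100 → (0.673,2.000)–(0.849,1.000)
cell (0,2): code 1000 → (1.000,2.445)–(0.673,2.000)
cell (1,0): code 0110 → (1.000,0.848)–(2.000,0.616)
cell (1,2): code 1001 → (2.000,2.723)–(1.000,2.445)
cell (2,0): code 0010 → (2.000,0.616)–(2.604,1.000)
cell (2,1): code 0011 → (2.604,1.000)–(2.852,2.000)
cell (2,2): code 0001 → (2.852,2.000)–(2.000,2.723)
total: 8 segments, chained into 1 closed loop(s), length Σ = 6.710893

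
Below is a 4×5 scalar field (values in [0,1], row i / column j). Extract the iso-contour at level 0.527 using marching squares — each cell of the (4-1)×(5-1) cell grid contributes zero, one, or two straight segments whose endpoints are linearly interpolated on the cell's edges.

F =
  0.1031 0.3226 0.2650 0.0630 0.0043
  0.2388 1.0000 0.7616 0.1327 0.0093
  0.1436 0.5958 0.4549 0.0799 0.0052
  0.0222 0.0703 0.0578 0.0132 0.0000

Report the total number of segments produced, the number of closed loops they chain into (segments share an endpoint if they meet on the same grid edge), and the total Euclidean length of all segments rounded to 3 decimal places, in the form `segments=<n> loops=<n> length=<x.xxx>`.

segments=8 loops=1 length=5.787

cell (0,0): code 0100 → (0.302,1.000)–(1.000,0.379)
cell (0,1): code 1100 → (0.528,2.000)–(0.302,1.000)
cell (0,2): code 1000 → (1.000,2.373)–(0.528,2.000)
cell (1,0): code 0110 → (1.000,0.379)–(2.000,0.848)
cell (1,1): code 1011 → (2.000,1.488)–(1.765,2.000)
cell (1,2): code 0001 → (1.765,2.000)–(1.000,2.373)
cell (2,0): code 0010 → (2.000,0.848)–(2.131,1.000)
cell (2,1): code 0001 → (2.131,1.000)–(2.000,1.488)
total: 8 segments, chained into 1 closed loop(s), length Σ = 5.786869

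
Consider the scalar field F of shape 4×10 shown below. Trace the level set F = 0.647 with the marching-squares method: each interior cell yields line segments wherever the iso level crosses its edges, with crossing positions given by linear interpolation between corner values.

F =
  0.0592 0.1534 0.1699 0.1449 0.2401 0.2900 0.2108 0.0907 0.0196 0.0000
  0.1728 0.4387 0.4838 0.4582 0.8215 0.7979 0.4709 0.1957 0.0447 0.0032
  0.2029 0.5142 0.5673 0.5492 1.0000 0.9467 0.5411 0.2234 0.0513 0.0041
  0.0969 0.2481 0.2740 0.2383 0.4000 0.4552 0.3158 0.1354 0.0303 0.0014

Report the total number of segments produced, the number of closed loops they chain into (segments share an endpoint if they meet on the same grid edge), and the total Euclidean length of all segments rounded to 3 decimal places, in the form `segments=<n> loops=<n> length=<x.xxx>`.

cell (0,3): code 0100 → (0.700,4.000)–(1.000,3.520)
cell (0,4): code 1100 → (0.703,5.000)–(0.700,4.000)
cell (0,5): code 1000 → (1.000,5.461)–(0.703,5.000)
cell (1,3): code 0110 → (1.000,3.520)–(2.000,3.217)
cell (1,5): code 1001 → (2.000,5.739)–(1.000,5.461)
cell (2,3): code 0010 → (2.000,3.217)–(2.588,4.000)
cell (2,4): code 0011 → (2.588,4.000)–(2.610,5.000)
cell (2,5): code 0001 → (2.610,5.000)–(2.000,5.739)
total: 8 segments, chained into 1 closed loop(s), length Σ = 7.135506

segments=8 loops=1 length=7.136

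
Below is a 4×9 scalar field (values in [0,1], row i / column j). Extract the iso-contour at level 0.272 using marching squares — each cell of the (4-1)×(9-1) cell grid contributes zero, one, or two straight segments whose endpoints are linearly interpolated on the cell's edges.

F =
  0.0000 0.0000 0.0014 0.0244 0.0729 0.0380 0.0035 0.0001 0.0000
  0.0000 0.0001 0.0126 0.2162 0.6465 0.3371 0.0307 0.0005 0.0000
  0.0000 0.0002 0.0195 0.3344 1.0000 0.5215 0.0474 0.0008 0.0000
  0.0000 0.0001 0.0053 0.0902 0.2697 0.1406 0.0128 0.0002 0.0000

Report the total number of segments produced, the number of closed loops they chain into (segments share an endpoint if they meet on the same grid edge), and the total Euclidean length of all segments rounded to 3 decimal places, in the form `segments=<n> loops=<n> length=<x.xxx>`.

cell (0,3): code 0100 → (0.347,4.000)–(1.000,3.130)
cell (0,4): code 1100 → (0.782,5.000)–(0.347,4.000)
cell (0,5): code 1000 → (1.000,5.212)–(0.782,5.000)
cell (1,2): code 0100 → (1.472,3.000)–(2.000,2.802)
cell (1,3): code 1110 → (1.000,3.130)–(1.472,3.000)
cell (1,5): code 1001 → (2.000,5.526)–(1.000,5.212)
cell (2,2): code 0010 → (2.000,2.802)–(2.256,3.000)
cell (2,3): code 0011 → (2.256,3.000)–(2.997,4.000)
cell (2,4): code 0011 → (2.997,4.000)–(2.655,5.000)
cell (2,5): code 0001 → (2.655,5.000)–(2.000,5.526)
total: 10 segments, chained into 1 closed loop(s), length Σ = 8.049524

segments=10 loops=1 length=8.050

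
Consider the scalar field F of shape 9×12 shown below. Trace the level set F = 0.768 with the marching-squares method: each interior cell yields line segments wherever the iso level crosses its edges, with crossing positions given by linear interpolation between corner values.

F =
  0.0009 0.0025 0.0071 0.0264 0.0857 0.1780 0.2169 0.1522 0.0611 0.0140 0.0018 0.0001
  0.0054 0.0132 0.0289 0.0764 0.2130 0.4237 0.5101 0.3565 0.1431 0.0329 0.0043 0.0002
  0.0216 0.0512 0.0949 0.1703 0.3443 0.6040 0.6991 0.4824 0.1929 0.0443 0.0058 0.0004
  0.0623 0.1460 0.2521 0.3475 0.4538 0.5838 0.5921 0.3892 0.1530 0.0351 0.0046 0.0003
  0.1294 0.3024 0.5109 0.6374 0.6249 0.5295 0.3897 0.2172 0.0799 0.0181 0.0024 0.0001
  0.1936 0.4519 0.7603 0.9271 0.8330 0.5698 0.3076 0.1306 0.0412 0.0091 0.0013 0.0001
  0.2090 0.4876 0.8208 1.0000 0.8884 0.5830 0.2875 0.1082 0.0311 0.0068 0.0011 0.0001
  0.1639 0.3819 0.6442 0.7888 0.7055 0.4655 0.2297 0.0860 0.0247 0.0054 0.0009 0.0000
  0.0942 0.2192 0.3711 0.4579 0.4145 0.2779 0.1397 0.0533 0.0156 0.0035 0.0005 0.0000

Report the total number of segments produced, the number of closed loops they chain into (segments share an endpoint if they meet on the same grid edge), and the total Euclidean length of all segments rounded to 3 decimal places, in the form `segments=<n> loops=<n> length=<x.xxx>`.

segments=12 loops=1 length=8.011

cell (4,2): code 0100 → (4.451,3.000)–(5.000,2.046)
cell (4,3): code 1100 → (4.688,4.000)–(4.451,3.000)
cell (4,4): code 1000 → (5.000,4.247)–(4.688,4.000)
cell (5,1): code 0100 → (5.127,2.000)–(6.000,1.842)
cell (5,2): code 1110 → (5.000,2.046)–(5.127,2.000)
cell (5,4): code 1001 → (6.000,4.394)–(5.000,4.247)
cell (6,1): code 0010 → (6.000,1.842)–(6.299,2.000)
cell (6,2): code 0111 → (6.299,2.000)–(7.000,2.856)
cell (6,3): code 1011 → (7.000,3.250)–(6.658,4.000)
cell (6,4): code 0001 → (6.658,4.000)–(6.000,4.394)
cell (7,2): code 0010 → (7.000,2.856)–(7.063,3.000)
cell (7,3): code 0001 → (7.063,3.000)–(7.000,3.250)
total: 12 segments, chained into 1 closed loop(s), length Σ = 8.010808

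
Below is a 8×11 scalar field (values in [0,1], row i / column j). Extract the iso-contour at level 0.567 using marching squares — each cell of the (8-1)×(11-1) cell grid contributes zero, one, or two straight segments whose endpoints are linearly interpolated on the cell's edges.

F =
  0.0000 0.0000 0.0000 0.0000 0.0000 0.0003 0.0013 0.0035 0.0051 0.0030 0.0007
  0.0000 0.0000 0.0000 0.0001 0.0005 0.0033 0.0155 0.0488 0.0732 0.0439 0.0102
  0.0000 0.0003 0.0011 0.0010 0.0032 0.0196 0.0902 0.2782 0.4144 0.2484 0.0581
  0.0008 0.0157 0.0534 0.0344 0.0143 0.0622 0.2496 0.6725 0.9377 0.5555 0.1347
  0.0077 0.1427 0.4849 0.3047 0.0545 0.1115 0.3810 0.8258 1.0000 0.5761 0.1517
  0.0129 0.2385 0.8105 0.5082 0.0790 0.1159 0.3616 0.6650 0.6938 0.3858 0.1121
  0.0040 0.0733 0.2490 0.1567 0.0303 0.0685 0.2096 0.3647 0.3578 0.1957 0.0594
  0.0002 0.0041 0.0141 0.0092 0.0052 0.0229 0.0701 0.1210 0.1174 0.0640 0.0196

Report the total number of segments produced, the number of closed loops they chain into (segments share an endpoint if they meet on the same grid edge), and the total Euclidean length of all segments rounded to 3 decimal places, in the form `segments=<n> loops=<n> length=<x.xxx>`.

cell (2,6): code 0100 → (2.732,7.000)–(3.000,6.751)
cell (2,7): code 1100 → (2.292,8.000)–(2.732,7.000)
cell (2,8): code 1000 → (3.000,8.970)–(2.292,8.000)
cell (3,6): code 0110 → (3.000,6.751)–(4.000,6.418)
cell (3,8): code 1101 → (3.558,9.000)–(3.000,8.970)
cell (3,9): code 1000 → (4.000,9.021)–(3.558,9.000)
cell (4,1): code 0100 → (4.252,2.000)–(5.000,1.574)
cell (4,2): code 1000 → (5.000,2.805)–(4.252,2.000)
cell (4,6): code 0110 → (4.000,6.418)–(5.000,6.677)
cell (4,8): code 1011 → (5.000,8.412)–(4.048,9.000)
cell (4,9): code 0001 → (4.048,9.000)–(4.000,9.021)
cell (5,1): code 0010 → (5.000,1.574)–(5.434,2.000)
cell (5,2): code 0001 → (5.434,2.000)–(5.000,2.805)
cell (5,6): code 0010 → (5.000,6.677)–(5.326,7.000)
cell (5,7): code 0011 → (5.326,7.000)–(5.377,8.000)
cell (5,8): code 0001 → (5.377,8.000)–(5.000,8.412)
total: 16 segments, chained into 2 closed loop(s), length Σ = 12.420576

segments=16 loops=2 length=12.421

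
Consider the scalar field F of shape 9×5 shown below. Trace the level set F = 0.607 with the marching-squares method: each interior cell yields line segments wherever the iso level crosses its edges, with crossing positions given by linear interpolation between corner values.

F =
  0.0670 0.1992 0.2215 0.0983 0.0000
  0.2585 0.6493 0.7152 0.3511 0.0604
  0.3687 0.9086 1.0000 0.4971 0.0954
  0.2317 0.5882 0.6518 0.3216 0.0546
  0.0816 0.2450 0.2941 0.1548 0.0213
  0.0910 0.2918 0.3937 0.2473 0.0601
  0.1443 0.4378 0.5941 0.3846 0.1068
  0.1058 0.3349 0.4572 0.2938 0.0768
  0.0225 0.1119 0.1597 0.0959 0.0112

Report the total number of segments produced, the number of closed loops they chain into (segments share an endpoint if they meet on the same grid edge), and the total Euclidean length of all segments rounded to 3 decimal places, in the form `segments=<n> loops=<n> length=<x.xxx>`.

cell (0,0): code 0100 → (0.906,1.000)–(1.000,0.892)
cell (0,1): code 1100 → (0.781,2.000)–(0.906,1.000)
cell (0,2): code 1000 → (1.000,2.297)–(0.781,2.000)
cell (1,0): code 0110 → (1.000,0.892)–(2.000,0.441)
cell (1,2): code 1001 → (2.000,2.781)–(1.000,2.297)
cell (2,0): code 0010 → (2.000,0.441)–(2.941,1.000)
cell (2,1): code 0111 → (2.941,1.000)–(3.000,1.296)
cell (2,2): code 1001 → (3.000,2.136)–(2.000,2.781)
cell (3,1): code 0010 → (3.000,1.296)–(3.125,2.000)
cell (3,2): code 0001 → (3.125,2.000)–(3.000,2.136)
total: 10 segments, chained into 1 closed loop(s), length Σ = 7.214697

segments=10 loops=1 length=7.215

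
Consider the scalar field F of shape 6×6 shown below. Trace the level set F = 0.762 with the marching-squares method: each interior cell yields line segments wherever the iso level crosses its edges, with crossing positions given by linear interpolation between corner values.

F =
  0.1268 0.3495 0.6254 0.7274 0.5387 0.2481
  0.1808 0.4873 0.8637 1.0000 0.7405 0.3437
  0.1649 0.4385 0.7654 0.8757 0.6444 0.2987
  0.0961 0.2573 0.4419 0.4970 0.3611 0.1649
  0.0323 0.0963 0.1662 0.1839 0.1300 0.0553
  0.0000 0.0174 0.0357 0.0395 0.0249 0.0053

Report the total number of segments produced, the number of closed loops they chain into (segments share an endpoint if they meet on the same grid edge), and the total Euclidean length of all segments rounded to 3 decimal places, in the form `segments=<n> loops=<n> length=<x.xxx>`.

segments=8 loops=1 length=6.618

cell (0,1): code 0100 → (0.573,2.000)–(1.000,1.730)
cell (0,2): code 1100 → (0.127,3.000)–(0.573,2.000)
cell (0,3): code 1000 → (1.000,3.917)–(0.127,3.000)
cell (1,1): code 0110 → (1.000,1.730)–(2.000,1.990)
cell (1,3): code 1001 → (2.000,3.492)–(1.000,3.917)
cell (2,1): code 0010 → (2.000,1.990)–(2.011,2.000)
cell (2,2): code 0011 → (2.011,2.000)–(2.300,3.000)
cell (2,3): code 0001 → (2.300,3.000)–(2.000,3.492)
total: 8 segments, chained into 1 closed loop(s), length Σ = 6.618352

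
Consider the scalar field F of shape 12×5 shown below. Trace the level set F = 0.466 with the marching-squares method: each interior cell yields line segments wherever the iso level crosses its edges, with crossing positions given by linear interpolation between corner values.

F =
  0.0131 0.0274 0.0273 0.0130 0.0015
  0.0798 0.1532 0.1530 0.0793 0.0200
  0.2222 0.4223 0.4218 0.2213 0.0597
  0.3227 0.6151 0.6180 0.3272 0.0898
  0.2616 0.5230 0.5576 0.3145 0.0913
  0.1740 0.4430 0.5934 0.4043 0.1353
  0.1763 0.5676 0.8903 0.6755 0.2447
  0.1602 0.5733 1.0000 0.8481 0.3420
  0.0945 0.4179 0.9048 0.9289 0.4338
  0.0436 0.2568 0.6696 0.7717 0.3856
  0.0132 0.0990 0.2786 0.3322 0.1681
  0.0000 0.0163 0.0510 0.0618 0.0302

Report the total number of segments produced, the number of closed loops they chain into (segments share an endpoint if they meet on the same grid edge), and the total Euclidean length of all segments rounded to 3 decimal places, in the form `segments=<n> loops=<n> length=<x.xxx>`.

cell (2,0): code 0100 → (2.227,1.000)–(3.000,0.490)
cell (2,1): code 1100 → (2.225,2.000)–(2.227,1.000)
cell (2,2): code 1000 → (3.000,2.523)–(2.225,2.000)
cell (3,0): code 0110 → (3.000,0.490)–(4.000,0.782)
cell (3,2): code 1001 → (4.000,2.377)–(3.000,2.523)
cell (4,0): code 0010 → (4.000,0.782)–(4.712,1.000)
cell (4,1): code 0111 → (4.712,1.000)–(5.000,1.153)
cell (4,2): code 1001 → (5.000,2.674)–(4.000,2.377)
cell (5,0): code 0100 → (5.185,1.000)–(6.000,0.740)
cell (5,1): code 1110 → (5.000,1.153)–(5.185,1.000)
cell (5,2): code 1101 → (5.228,3.000)–(5.000,2.674)
cell (5,3): code 1000 → (6.000,3.486)–(5.228,3.000)
cell (6,0): code 0110 → (6.000,0.740)–(7.000,0.740)
cell (6,3): code 1001 → (7.000,3.755)–(6.000,3.486)
cell (7,0): code 0010 → (7.000,0.740)–(7.690,1.000)
cell (7,1): code 0111 → (7.690,1.000)–(8.000,1.099)
cell (7,3): code 1001 → (8.000,3.935)–(7.000,3.755)
cell (8,1): code 0110 → (8.000,1.099)–(9.000,1.507)
cell (8,3): code 1001 → (9.000,3.792)–(8.000,3.935)
cell (9,1): code 0010 → (9.000,1.507)–(9.521,2.000)
cell (9,2): code 0011 → (9.521,2.000)–(9.696,3.000)
cell (9,3): code 0001 → (9.696,3.000)–(9.000,3.792)
total: 22 segments, chained into 1 closed loop(s), length Σ = 18.423820

segments=22 loops=1 length=18.424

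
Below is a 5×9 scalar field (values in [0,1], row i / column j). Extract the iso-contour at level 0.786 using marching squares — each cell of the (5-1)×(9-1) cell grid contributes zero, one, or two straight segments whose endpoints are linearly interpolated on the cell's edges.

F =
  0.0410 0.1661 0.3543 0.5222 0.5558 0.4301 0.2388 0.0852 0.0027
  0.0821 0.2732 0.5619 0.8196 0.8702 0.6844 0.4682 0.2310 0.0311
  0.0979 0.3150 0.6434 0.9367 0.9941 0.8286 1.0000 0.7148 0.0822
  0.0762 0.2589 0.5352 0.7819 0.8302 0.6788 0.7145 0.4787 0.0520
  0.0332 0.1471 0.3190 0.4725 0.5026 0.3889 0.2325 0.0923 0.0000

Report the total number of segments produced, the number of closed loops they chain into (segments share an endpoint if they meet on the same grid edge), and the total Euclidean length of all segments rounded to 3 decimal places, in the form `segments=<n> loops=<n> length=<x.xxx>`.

segments=14 loops=1 length=11.137

cell (0,2): code 0100 → (0.887,3.000)–(1.000,2.870)
cell (0,3): code 1100 → (0.732,4.000)–(0.887,3.000)
cell (0,4): code 1000 → (1.000,4.453)–(0.732,4.000)
cell (1,2): code 0110 → (1.000,2.870)–(2.000,2.486)
cell (1,4): code 1101 → (1.705,5.000)–(1.000,4.453)
cell (1,5): code 1100 → (1.598,6.000)–(1.705,5.000)
cell (1,6): code 1000 → (2.000,6.750)–(1.598,6.000)
cell (2,2): code 0010 → (2.000,2.486)–(2.974,3.000)
cell (2,3): code 0111 → (2.974,3.000)–(3.000,3.085)
cell (2,4): code 1011 → (3.000,4.292)–(2.284,5.000)
cell (2,5): code 0011 → (2.284,5.000)–(2.750,6.000)
cell (2,6): code 0001 → (2.750,6.000)–(2.000,6.750)
cell (3,3): code 0010 → (3.000,3.085)–(3.135,4.000)
cell (3,4): code 0001 → (3.135,4.000)–(3.000,4.292)
total: 14 segments, chained into 1 closed loop(s), length Σ = 11.137384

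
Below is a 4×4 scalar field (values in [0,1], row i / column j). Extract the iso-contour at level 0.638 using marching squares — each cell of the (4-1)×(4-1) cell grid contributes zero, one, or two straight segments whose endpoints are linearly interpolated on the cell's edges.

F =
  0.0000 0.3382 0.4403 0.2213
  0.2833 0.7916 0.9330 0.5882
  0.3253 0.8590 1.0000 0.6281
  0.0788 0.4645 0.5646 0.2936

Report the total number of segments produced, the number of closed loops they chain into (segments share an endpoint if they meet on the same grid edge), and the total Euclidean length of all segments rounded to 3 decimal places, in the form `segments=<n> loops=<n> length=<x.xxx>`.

cell (0,0): code 0100 → (0.661,1.000)–(1.000,0.698)
cell (0,1): code 1100 → (0.401,2.000)–(0.661,1.000)
cell (0,2): code 1000 → (1.000,2.856)–(0.401,2.000)
cell (1,0): code 0110 → (1.000,0.698)–(2.000,0.586)
cell (1,2): code 1001 → (2.000,2.973)–(1.000,2.856)
cell (2,0): code 0010 → (2.000,0.586)–(2.560,1.000)
cell (2,1): code 0011 → (2.560,1.000)–(2.831,2.000)
cell (2,2): code 0001 → (2.831,2.000)–(2.000,2.973)
total: 8 segments, chained into 1 closed loop(s), length Σ = 7.557513

segments=8 loops=1 length=7.558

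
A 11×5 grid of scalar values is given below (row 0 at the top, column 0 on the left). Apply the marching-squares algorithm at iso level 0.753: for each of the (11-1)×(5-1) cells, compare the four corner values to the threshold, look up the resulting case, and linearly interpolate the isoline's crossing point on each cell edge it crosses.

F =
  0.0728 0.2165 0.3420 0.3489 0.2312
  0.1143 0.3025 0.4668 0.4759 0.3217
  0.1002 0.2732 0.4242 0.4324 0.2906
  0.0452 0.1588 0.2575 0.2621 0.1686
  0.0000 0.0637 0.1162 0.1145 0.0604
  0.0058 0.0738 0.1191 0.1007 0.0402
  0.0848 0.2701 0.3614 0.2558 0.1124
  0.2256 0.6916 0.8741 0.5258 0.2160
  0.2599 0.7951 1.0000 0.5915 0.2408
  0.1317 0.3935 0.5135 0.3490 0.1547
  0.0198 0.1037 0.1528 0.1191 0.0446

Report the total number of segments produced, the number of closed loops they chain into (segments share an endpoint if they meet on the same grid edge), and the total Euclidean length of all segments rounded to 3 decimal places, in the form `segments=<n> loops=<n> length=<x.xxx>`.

segments=8 loops=1 length=5.252

cell (6,1): code 0100 → (6.764,2.000)–(7.000,1.336)
cell (6,2): code 1000 → (7.000,2.348)–(6.764,2.000)
cell (7,0): code 0100 → (7.593,1.000)–(8.000,0.921)
cell (7,1): code 1110 → (7.000,1.336)–(7.593,1.000)
cell (7,2): code 1001 → (8.000,2.605)–(7.000,2.348)
cell (8,0): code 0010 → (8.000,0.921)–(8.105,1.000)
cell (8,1): code 0011 → (8.105,1.000)–(8.508,2.000)
cell (8,2): code 0001 → (8.508,2.000)–(8.000,2.605)
total: 8 segments, chained into 1 closed loop(s), length Σ = 5.252167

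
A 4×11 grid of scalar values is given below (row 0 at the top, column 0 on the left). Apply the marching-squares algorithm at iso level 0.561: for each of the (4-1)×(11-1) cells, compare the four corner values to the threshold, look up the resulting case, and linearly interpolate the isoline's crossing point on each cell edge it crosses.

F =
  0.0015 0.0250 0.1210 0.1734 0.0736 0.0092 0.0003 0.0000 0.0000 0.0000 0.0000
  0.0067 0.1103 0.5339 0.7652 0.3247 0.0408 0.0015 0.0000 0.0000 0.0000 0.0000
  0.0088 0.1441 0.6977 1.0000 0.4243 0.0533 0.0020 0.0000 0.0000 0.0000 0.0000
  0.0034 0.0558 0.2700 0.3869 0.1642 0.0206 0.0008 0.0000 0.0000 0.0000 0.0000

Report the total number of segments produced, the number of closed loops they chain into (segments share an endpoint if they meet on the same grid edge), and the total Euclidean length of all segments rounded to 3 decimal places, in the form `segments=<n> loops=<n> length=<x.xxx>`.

cell (0,2): code 0100 → (0.655,3.000)–(1.000,2.117)
cell (0,3): code 1000 → (1.000,3.464)–(0.655,3.000)
cell (1,1): code 0100 → (1.165,2.000)–(2.000,1.753)
cell (1,2): code 1110 → (1.000,2.117)–(1.165,2.000)
cell (1,3): code 1001 → (2.000,3.763)–(1.000,3.464)
cell (2,1): code 0010 → (2.000,1.753)–(2.320,2.000)
cell (2,2): code 0011 → (2.320,2.000)–(2.716,3.000)
cell (2,3): code 0001 → (2.716,3.000)–(2.000,3.763)
total: 8 segments, chained into 1 closed loop(s), length Σ = 6.168177

segments=8 loops=1 length=6.168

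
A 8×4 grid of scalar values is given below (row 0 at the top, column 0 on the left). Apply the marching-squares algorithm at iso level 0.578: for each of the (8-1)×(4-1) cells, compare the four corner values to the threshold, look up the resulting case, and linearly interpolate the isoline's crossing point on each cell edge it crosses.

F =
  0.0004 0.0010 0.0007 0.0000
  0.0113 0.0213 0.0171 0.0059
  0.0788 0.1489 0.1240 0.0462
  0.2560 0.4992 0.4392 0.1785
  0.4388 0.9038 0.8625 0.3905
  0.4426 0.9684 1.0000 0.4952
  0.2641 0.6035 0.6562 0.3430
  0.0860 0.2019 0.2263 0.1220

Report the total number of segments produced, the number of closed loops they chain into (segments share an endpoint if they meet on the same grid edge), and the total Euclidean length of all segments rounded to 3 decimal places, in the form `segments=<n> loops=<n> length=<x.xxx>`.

segments=10 loops=1 length=8.782

cell (3,0): code 0100 → (3.195,1.000)–(4.000,0.299)
cell (3,1): code 1100 → (3.328,2.000)–(3.195,1.000)
cell (3,2): code 1000 → (4.000,2.603)–(3.328,2.000)
cell (4,0): code 0110 → (4.000,0.299)–(5.000,0.258)
cell (4,2): code 1001 → (5.000,2.836)–(4.000,2.603)
cell (5,0): code 0110 → (5.000,0.258)–(6.000,0.925)
cell (5,2): code 1001 → (6.000,2.250)–(5.000,2.836)
cell (6,0): code 0010 → (6.000,0.925)–(6.063,1.000)
cell (6,1): code 0011 → (6.063,1.000)–(6.182,2.000)
cell (6,2): code 0001 → (6.182,2.000)–(6.000,2.250)
total: 10 segments, chained into 1 closed loop(s), length Σ = 8.782415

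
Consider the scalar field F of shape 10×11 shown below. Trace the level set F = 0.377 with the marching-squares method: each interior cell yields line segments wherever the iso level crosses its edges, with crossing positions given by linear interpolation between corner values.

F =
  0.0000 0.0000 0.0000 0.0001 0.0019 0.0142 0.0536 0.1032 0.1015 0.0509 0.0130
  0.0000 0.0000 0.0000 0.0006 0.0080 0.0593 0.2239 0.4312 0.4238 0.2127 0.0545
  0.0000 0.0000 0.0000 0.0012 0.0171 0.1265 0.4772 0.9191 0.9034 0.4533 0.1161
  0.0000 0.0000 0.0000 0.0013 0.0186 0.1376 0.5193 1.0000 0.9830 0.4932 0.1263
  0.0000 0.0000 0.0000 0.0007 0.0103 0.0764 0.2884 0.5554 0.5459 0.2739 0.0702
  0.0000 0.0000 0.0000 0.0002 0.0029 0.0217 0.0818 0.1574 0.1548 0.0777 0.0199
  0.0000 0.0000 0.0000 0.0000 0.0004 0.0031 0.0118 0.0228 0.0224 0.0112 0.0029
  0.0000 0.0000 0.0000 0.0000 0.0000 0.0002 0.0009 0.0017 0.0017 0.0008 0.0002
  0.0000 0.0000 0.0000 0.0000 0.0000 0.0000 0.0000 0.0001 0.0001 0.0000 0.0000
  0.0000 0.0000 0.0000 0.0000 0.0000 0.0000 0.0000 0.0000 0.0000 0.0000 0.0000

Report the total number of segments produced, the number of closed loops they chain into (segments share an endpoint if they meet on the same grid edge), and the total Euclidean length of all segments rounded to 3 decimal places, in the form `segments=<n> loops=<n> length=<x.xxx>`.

cell (0,6): code 0100 → (0.835,7.000)–(1.000,6.739)
cell (0,7): code 1100 → (0.855,8.000)–(0.835,7.000)
cell (0,8): code 1000 → (1.000,8.222)–(0.855,8.000)
cell (1,5): code 0100 → (1.604,6.000)–(2.000,5.714)
cell (1,6): code 1110 → (1.000,6.739)–(1.604,6.000)
cell (1,8): code 1101 → (1.683,9.000)–(1.000,8.222)
cell (1,9): code 1000 → (2.000,9.226)–(1.683,9.000)
cell (2,5): code 0110 → (2.000,5.714)–(3.000,5.627)
cell (2,9): code 1001 → (3.000,9.317)–(2.000,9.226)
cell (3,5): code 0010 → (3.000,5.627)–(3.616,6.000)
cell (3,6): code 0111 → (3.616,6.000)–(4.000,6.332)
cell (3,8): code 1011 → (4.000,8.621)–(3.530,9.000)
cell (3,9): code 0001 → (3.530,9.000)–(3.000,9.317)
cell (4,6): code 0010 → (4.000,6.332)–(4.448,7.000)
cell (4,7): code 0011 → (4.448,7.000)–(4.432,8.000)
cell (4,8): code 0001 → (4.432,8.000)–(4.000,8.621)
total: 16 segments, chained into 1 closed loop(s), length Σ = 11.459546

segments=16 loops=1 length=11.460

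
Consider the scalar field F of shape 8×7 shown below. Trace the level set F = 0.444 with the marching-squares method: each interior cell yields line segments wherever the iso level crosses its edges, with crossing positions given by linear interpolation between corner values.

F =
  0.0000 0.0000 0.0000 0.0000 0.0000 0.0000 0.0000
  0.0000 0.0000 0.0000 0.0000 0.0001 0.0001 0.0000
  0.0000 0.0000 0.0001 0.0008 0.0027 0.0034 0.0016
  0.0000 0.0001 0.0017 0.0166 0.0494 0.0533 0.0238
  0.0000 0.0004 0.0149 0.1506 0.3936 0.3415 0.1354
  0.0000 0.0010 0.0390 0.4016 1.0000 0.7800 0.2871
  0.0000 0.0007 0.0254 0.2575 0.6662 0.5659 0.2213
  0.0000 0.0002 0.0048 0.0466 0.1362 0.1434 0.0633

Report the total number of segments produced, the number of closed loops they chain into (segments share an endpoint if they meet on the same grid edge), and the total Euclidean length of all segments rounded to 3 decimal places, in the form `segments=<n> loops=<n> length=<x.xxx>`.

cell (4,3): code 0100 → (4.083,4.000)–(5.000,3.071)
cell (4,4): code 1100 → (4.234,5.000)–(4.083,4.000)
cell (4,5): code 1000 → (5.000,5.682)–(4.234,5.000)
cell (5,3): code 0110 → (5.000,3.071)–(6.000,3.456)
cell (5,5): code 1001 → (6.000,5.354)–(5.000,5.682)
cell (6,3): code 0010 → (6.000,3.456)–(6.419,4.000)
cell (6,4): code 0011 → (6.419,4.000)–(6.289,5.000)
cell (6,5): code 0001 → (6.289,5.000)–(6.000,5.354)
total: 8 segments, chained into 1 closed loop(s), length Σ = 7.617899

segments=8 loops=1 length=7.618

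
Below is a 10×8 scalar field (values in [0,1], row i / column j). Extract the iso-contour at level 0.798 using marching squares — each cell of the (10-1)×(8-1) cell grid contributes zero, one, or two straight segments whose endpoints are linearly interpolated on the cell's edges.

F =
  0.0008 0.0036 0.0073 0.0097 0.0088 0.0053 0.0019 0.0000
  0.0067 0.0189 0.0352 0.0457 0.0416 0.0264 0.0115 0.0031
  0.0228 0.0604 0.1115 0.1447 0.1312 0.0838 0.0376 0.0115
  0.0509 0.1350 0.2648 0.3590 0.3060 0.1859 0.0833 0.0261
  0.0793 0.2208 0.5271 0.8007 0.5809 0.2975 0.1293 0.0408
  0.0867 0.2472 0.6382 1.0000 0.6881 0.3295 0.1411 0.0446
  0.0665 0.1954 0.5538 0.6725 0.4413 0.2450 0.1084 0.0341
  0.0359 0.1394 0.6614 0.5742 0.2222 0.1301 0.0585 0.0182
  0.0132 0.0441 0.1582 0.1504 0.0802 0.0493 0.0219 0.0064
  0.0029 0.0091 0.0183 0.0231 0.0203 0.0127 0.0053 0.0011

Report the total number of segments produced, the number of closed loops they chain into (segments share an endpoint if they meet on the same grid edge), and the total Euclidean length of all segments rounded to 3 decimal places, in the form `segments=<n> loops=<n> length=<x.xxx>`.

segments=6 loops=1 length=4.077

cell (3,2): code 0100 → (3.994,3.000)–(4.000,2.990)
cell (3,3): code 1000 → (4.000,3.012)–(3.994,3.000)
cell (4,2): code 0110 → (4.000,2.990)–(5.000,2.442)
cell (4,3): code 1001 → (5.000,3.648)–(4.000,3.012)
cell (5,2): code 0010 → (5.000,2.442)–(5.617,3.000)
cell (5,3): code 0001 → (5.617,3.000)–(5.000,3.648)
total: 6 segments, chained into 1 closed loop(s), length Σ = 4.076942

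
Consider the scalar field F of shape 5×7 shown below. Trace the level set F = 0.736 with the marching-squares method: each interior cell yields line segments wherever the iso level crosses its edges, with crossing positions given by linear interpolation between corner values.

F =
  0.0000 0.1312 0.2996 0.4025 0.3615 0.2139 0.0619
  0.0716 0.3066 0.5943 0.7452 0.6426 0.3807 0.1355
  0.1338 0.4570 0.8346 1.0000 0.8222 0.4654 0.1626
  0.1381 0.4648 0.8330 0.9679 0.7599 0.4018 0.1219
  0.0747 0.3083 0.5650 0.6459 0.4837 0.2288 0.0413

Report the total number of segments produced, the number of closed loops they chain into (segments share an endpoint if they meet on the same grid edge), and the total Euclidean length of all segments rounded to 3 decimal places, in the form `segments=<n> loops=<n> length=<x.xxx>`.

segments=12 loops=1 length=8.159

cell (0,2): code 0100 → (0.973,3.000)–(1.000,2.939)
cell (0,3): code 1000 → (1.000,3.090)–(0.973,3.000)
cell (1,1): code 0100 → (1.590,2.000)–(2.000,1.739)
cell (1,2): code 1110 → (1.000,2.939)–(1.590,2.000)
cell (1,3): code 1101 → (1.520,4.000)–(1.000,3.090)
cell (1,4): code 1000 → (2.000,4.242)–(1.520,4.000)
cell (2,1): code 0110 → (2.000,1.739)–(3.000,1.737)
cell (2,4): code 1001 → (3.000,4.067)–(2.000,4.242)
cell (3,1): code 0010 → (3.000,1.737)–(3.362,2.000)
cell (3,2): code 0011 → (3.362,2.000)–(3.720,3.000)
cell (3,3): code 0011 → (3.720,3.000)–(3.087,4.000)
cell (3,4): code 0001 → (3.087,4.000)–(3.000,4.067)
total: 12 segments, chained into 1 closed loop(s), length Σ = 8.159352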